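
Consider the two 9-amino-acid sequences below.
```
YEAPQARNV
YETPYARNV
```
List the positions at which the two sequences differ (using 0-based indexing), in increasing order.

Differences at position 2 (A→T), position 4 (Q→Y).

2, 4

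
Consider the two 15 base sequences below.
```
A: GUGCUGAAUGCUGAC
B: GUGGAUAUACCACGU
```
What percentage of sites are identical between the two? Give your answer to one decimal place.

10 positions differ (4, 5, 6, 8, 9, 10, 12, 13, 14, 15), so 5 of 15 match: 5/15 = 33.33%.

33.3%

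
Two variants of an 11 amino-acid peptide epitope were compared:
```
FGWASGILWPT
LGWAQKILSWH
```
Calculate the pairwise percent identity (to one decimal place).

6 positions differ (1, 5, 6, 9, 10, 11), so 5 of 11 match: 5/11 = 45.45%.

45.5%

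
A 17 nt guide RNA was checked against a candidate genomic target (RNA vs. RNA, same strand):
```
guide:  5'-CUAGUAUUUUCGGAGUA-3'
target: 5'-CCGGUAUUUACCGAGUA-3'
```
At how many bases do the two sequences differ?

4

Comparing position by position, 4 bases differ: 2 (U/C), 3 (A/G), 10 (U/A), 12 (G/C).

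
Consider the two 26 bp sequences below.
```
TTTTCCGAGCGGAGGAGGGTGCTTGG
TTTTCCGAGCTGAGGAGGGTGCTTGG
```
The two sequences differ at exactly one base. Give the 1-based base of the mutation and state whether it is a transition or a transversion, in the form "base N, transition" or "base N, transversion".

Base 11 changes G→T. G is a purine and T is a pyrimidine, so this is a transversion.

base 11, transversion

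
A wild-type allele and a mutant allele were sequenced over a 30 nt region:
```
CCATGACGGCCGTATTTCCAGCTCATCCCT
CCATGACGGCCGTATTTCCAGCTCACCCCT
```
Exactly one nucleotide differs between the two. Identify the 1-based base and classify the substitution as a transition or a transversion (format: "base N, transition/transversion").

The sequences differ only at base 26: T→C (pyrimidine→pyrimidine), a transition.

base 26, transition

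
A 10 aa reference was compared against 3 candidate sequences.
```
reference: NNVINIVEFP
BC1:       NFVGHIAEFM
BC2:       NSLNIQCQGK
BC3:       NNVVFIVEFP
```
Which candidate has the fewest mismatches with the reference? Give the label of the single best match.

Hamming distances to reference — BC1: 5; BC2: 9; BC3: 2.
Smallest is BC3 with 2 mismatches.

BC3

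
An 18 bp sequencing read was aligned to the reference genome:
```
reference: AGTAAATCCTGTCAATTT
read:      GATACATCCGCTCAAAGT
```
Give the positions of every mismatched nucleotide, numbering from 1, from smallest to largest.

1, 2, 5, 10, 11, 16, 17

Differences at position 1 (A→G), position 2 (G→A), position 5 (A→C), position 10 (T→G), position 11 (G→C), position 16 (T→A), position 17 (T→G).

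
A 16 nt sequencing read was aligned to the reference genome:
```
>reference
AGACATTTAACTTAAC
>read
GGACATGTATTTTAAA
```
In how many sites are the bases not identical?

5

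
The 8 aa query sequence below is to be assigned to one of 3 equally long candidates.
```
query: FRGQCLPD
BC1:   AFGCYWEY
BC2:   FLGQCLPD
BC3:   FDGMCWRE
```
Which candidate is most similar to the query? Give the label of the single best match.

BC1 differs at 7 positions; BC2 differs at 1 position; BC3 differs at 5 positions. The closest is BC2.

BC2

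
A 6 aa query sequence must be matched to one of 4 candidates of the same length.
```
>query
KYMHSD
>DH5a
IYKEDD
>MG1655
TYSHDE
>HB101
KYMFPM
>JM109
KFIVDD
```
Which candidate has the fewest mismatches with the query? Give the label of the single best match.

Hamming distances to query — DH5a: 4; MG1655: 4; HB101: 3; JM109: 4.
Smallest is HB101 with 3 mismatches.

HB101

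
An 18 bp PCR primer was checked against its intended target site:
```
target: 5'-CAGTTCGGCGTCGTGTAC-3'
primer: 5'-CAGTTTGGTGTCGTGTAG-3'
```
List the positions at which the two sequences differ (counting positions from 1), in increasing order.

Differences at position 6 (C→T), position 9 (C→T), position 18 (C→G).

6, 9, 18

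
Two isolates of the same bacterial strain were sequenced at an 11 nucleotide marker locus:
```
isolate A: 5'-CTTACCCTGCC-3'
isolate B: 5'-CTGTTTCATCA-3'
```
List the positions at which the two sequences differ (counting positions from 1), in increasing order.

3, 4, 5, 6, 8, 9, 11

Scanning 1-based: 3: T/G; 4: A/T; 5: C/T; 6: C/T; 8: T/A; 9: G/T; 11: C/A.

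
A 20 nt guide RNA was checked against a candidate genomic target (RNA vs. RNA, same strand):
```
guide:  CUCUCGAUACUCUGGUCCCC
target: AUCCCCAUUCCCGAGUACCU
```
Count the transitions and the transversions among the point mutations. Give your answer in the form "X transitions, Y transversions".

4 transitions, 5 transversions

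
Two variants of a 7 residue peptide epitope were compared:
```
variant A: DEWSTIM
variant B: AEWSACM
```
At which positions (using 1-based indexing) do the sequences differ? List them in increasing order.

Scanning 1-based: 1: D/A; 5: T/A; 6: I/C.

1, 5, 6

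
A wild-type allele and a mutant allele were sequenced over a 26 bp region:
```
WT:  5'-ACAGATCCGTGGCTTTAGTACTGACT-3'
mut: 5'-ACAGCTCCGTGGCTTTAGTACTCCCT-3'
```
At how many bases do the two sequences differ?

The sequences differ at bases 5, 23, 24 (1-based) — 3 in total.

3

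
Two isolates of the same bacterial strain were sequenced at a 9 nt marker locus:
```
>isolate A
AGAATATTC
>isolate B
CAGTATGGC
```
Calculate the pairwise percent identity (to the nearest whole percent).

11%

8 positions differ (1, 2, 3, 4, 5, 6, 7, 8), so 1 of 9 match: 1/9 = 11.11%.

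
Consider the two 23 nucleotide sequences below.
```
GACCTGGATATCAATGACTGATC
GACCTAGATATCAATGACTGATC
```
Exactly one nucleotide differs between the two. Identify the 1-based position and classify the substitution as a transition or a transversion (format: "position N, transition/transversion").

Position 6 changes G→A. G is a purine and A is a purine, so this is a transition.

position 6, transition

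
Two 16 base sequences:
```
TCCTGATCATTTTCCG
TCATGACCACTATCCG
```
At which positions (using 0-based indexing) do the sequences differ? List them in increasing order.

Scanning 0-based: 2: C/A; 6: T/C; 9: T/C; 11: T/A.

2, 6, 9, 11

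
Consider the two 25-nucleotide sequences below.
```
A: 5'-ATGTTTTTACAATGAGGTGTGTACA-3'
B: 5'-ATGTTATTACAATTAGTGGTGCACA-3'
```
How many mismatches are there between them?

Mismatches (1-based): position 6: T→A; position 14: G→T; position 17: G→T; position 18: T→G; position 22: T→C.

5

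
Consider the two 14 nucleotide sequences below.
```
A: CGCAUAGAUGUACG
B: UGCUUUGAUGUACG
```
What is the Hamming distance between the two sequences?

The sequences differ at sites 1, 4, 6 (1-based) — 3 in total.

3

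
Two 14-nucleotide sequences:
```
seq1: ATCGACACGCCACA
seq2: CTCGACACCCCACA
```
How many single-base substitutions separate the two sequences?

2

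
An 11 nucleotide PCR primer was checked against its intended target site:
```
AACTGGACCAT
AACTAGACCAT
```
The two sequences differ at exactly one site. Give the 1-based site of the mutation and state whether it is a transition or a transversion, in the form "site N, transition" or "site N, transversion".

site 5, transition

Site 5 changes G→A. G is a purine and A is a purine, so this is a transition.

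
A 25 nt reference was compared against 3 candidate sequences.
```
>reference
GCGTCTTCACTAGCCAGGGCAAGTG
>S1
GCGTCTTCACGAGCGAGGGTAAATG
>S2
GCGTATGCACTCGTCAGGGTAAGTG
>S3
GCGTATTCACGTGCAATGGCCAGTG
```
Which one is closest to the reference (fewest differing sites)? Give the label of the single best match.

Hamming distances to reference — S1: 4; S2: 5; S3: 6.
Smallest is S1 with 4 mismatches.

S1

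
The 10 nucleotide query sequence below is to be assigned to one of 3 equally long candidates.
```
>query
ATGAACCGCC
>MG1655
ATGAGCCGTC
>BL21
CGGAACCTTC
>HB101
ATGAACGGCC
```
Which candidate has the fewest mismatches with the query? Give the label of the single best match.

Hamming distances to query — MG1655: 2; BL21: 4; HB101: 1.
Smallest is HB101 with 1 mismatch.

HB101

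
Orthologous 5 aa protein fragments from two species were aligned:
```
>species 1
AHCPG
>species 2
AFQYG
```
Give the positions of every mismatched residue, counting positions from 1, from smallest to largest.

Differences at position 2 (H→F), position 3 (C→Q), position 4 (P→Y).

2, 3, 4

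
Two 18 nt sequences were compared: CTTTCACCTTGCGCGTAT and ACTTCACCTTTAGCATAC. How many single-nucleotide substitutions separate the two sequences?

6

Comparing position by position, 6 sites differ: 1 (C/A), 2 (T/C), 11 (G/T), 12 (C/A), 15 (G/A), 18 (T/C).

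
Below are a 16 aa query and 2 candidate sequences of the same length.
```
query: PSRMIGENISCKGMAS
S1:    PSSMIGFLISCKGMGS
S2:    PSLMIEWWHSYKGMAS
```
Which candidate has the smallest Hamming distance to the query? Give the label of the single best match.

S1 differs at 4 residues; S2 differs at 6 residues. The closest is S1.

S1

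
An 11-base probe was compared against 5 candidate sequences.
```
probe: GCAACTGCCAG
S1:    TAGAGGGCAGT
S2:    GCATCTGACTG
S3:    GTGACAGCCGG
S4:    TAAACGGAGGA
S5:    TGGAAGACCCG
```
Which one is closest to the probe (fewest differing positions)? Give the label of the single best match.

S2

S1 differs at 8 positions; S2 differs at 3 positions; S3 differs at 4 positions; S4 differs at 7 positions; S5 differs at 7 positions. The closest is S2.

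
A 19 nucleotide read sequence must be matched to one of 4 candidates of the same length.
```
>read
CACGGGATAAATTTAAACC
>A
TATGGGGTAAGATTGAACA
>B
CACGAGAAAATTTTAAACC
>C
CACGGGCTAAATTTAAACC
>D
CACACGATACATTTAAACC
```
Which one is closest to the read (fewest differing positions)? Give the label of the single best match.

Hamming distances to read — A: 7; B: 3; C: 1; D: 3.
Smallest is C with 1 mismatch.

C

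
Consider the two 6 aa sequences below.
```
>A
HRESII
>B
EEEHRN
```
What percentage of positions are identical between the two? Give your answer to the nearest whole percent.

5 positions differ (1, 2, 4, 5, 6), so 1 of 6 match: 1/6 = 16.67%.

17%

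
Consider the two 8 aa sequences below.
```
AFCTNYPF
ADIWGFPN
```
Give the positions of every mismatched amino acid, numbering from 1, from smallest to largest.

Scanning 1-based: 2: F/D; 3: C/I; 4: T/W; 5: N/G; 6: Y/F; 8: F/N.

2, 3, 4, 5, 6, 8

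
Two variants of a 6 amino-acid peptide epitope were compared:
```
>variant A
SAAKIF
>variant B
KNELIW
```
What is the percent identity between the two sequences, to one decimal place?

16.7%

5 positions differ (1, 2, 3, 4, 6), so 1 of 6 match: 1/6 = 16.67%.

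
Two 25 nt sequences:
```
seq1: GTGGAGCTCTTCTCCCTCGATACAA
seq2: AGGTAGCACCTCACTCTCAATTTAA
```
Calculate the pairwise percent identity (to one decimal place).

60.0%

10 positions differ (1, 2, 4, 8, 10, 13, 15, 19, 22, 23), so 15 of 25 match: 15/25 = 60%.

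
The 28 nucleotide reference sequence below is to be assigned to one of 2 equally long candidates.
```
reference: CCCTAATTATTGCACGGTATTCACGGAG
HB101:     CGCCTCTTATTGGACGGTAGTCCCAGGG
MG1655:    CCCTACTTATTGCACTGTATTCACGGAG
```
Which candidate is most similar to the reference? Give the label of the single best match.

HB101 differs at 9 sites; MG1655 differs at 2 sites. The closest is MG1655.

MG1655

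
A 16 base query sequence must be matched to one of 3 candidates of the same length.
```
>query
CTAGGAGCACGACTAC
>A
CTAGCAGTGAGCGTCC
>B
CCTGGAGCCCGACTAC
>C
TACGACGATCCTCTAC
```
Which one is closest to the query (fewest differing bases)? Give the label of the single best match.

A differs at 7 bases; B differs at 3 bases; C differs at 9 bases. The closest is B.

B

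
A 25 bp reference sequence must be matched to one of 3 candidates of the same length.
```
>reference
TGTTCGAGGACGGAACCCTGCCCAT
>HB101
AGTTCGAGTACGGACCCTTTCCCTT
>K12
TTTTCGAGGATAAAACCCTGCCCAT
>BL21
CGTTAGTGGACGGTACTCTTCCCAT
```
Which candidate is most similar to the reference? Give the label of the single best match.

K12

Hamming distances to reference — HB101: 6; K12: 4; BL21: 6.
Smallest is K12 with 4 mismatches.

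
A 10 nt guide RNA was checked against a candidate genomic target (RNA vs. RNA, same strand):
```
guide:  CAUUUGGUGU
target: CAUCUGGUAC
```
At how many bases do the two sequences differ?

3

The sequences differ at bases 4, 9, 10 (1-based) — 3 in total.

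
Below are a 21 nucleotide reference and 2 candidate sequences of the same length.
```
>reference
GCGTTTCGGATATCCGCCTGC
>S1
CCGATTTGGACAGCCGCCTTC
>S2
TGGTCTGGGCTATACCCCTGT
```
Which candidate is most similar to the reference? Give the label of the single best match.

S1

Hamming distances to reference — S1: 6; S2: 8.
Smallest is S1 with 6 mismatches.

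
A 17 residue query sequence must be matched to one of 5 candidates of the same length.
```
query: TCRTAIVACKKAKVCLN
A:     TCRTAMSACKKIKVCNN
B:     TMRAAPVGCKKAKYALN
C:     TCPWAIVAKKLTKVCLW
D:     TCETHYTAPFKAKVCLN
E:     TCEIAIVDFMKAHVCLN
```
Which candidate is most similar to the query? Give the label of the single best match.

A

Hamming distances to query — A: 4; B: 6; C: 6; D: 6; E: 6.
Smallest is A with 4 mismatches.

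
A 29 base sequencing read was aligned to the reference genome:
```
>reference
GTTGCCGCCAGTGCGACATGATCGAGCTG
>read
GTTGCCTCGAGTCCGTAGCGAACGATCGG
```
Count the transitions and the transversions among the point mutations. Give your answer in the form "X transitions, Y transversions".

Mismatches (1-based):
site 7: G→T (purine→pyrimidine, transversion)
site 9: C→G (pyrimidine→purine, transversion)
site 13: G→C (purine→pyrimidine, transversion)
site 16: A→T (purine→pyrimidine, transversion)
site 17: C→A (pyrimidine→purine, transversion)
site 18: A→G (purine→purine, transition)
site 19: T→C (pyrimidine→pyrimidine, transition)
site 22: T→A (pyrimidine→purine, transversion)
site 26: G→T (purine→pyrimidine, transversion)
site 28: T→G (pyrimidine→purine, transversion)

2 transitions, 8 transversions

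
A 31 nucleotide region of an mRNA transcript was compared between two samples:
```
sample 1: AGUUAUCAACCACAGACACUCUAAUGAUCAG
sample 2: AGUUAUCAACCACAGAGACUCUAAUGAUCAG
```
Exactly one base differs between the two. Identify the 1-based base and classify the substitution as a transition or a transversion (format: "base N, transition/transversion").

base 17, transversion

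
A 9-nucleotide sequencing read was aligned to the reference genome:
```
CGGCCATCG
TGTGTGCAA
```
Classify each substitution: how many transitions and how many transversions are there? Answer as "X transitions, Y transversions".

5 transitions, 3 transversions

Mismatches (1-based):
position 1: C→T (pyrimidine→pyrimidine, transition)
position 3: G→T (purine→pyrimidine, transversion)
position 4: C→G (pyrimidine→purine, transversion)
position 5: C→T (pyrimidine→pyrimidine, transition)
position 6: A→G (purine→purine, transition)
position 7: T→C (pyrimidine→pyrimidine, transition)
position 8: C→A (pyrimidine→purine, transversion)
position 9: G→A (purine→purine, transition)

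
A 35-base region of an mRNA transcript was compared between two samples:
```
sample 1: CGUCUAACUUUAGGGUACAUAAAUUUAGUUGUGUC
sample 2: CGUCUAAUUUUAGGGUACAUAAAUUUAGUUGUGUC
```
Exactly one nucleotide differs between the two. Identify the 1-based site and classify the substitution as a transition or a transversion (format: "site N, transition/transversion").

Site 8 changes C→U. C is a pyrimidine and U is a pyrimidine, so this is a transition.

site 8, transition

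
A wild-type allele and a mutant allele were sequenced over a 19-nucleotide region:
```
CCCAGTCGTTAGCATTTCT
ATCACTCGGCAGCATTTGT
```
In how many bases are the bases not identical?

6

Comparing position by position, 6 bases differ: 1 (C/A), 2 (C/T), 5 (G/C), 9 (T/G), 10 (T/C), 18 (C/G).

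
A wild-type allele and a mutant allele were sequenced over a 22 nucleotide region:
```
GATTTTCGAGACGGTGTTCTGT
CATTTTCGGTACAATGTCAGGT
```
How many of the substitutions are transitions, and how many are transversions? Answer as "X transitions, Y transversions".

Mismatches (1-based):
position 1: G→C (purine→pyrimidine, transversion)
position 9: A→G (purine→purine, transition)
position 10: G→T (purine→pyrimidine, transversion)
position 13: G→A (purine→purine, transition)
position 14: G→A (purine→purine, transition)
position 18: T→C (pyrimidine→pyrimidine, transition)
position 19: C→A (pyrimidine→purine, transversion)
position 20: T→G (pyrimidine→purine, transversion)

4 transitions, 4 transversions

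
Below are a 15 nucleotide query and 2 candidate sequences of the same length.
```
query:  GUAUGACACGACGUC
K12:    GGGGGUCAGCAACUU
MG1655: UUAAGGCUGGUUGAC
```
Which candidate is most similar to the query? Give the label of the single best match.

K12 differs at 9 sites; MG1655 differs at 8 sites. The closest is MG1655.

MG1655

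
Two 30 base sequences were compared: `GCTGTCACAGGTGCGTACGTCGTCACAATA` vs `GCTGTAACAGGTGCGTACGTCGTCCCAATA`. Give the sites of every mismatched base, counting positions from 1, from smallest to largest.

6, 25

Differences at site 6 (C→A), site 25 (A→C).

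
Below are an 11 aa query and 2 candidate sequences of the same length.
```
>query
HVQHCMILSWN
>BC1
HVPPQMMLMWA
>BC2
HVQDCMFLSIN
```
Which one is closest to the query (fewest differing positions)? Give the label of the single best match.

BC1 differs at 6 positions; BC2 differs at 3 positions. The closest is BC2.

BC2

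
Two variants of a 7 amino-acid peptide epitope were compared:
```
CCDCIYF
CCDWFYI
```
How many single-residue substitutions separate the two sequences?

3

Mismatches (1-based): position 4: C→W; position 5: I→F; position 7: F→I.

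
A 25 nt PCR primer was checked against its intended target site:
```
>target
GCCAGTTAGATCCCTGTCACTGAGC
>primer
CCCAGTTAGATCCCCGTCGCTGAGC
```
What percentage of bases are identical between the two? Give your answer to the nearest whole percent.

88%

Mismatches at positions 1, 15, 19 (1-based): 3 of 25.
Identical positions: 22/25 = 88% → 88%.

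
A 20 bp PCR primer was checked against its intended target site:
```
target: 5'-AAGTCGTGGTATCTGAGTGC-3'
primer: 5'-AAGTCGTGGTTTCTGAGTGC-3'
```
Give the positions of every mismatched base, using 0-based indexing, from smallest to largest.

Differences at position 10 (A→T).

10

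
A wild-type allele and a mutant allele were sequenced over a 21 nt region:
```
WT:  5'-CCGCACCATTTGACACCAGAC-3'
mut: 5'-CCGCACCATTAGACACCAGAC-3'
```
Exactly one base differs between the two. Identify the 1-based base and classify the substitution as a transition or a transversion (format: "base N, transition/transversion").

The sequences differ only at base 11: T→A (pyrimidine→purine), a transversion.

base 11, transversion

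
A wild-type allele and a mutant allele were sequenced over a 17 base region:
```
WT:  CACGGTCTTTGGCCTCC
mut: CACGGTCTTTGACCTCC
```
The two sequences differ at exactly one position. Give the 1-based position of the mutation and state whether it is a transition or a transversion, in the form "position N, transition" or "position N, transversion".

position 12, transition

Position 12 changes G→A. G is a purine and A is a purine, so this is a transition.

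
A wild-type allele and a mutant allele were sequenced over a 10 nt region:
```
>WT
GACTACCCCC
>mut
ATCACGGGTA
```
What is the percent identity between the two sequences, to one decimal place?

9 positions differ (1, 2, 4, 5, 6, 7, 8, 9, 10), so 1 of 10 match: 1/10 = 10%.

10.0%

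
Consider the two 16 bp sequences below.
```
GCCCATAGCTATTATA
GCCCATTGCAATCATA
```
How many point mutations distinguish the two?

3

The sequences differ at bases 7, 10, 13 (1-based) — 3 in total.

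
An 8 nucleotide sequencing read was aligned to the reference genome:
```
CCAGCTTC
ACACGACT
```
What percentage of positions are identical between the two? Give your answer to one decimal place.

25.0%

Mismatches at positions 1, 4, 5, 6, 7, 8 (1-based): 6 of 8.
Identical positions: 2/8 = 25% → 25.0%.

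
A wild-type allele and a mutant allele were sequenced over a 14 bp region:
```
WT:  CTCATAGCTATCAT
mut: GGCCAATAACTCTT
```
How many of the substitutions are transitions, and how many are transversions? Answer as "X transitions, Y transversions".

Transitions (purine↔purine or pyrimidine↔pyrimidine): none.
Transversions (purine↔pyrimidine): 1 C→G, 2 T→G, 4 A→C, 5 T→A, 7 G→T, 8 C→A, 9 T→A, 10 A→C, 13 A→T.

0 transitions, 9 transversions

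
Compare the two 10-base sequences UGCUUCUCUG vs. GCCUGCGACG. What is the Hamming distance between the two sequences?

6

Mismatches (1-based): site 1: U→G; site 2: G→C; site 5: U→G; site 7: U→G; site 8: C→A; site 9: U→C.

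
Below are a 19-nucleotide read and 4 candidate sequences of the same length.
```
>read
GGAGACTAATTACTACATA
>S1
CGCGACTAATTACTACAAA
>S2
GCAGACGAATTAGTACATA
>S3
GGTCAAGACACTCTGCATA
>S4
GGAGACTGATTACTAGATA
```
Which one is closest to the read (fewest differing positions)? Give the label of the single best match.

S4

S1 differs at 3 positions; S2 differs at 3 positions; S3 differs at 9 positions; S4 differs at 2 positions. The closest is S4.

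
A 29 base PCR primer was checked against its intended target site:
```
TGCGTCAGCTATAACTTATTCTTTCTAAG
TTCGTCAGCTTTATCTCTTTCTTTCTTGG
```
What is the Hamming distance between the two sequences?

The sequences differ at positions 2, 11, 14, 17, 18, 27, 28 (1-based) — 7 in total.

7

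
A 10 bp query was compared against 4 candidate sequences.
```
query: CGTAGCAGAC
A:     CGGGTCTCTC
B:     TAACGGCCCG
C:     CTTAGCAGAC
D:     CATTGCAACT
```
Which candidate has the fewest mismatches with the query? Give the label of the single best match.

Hamming distances to query — A: 6; B: 9; C: 1; D: 5.
Smallest is C with 1 mismatch.

C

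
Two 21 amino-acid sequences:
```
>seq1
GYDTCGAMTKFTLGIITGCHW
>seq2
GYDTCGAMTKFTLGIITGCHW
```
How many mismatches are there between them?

No positions differ; the sequences are identical.

0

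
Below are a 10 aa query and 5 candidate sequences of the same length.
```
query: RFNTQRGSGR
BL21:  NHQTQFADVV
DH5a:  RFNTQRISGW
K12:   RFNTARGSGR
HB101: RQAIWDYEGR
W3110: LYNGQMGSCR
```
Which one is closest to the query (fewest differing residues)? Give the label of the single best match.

BL21 differs at 8 residues; DH5a differs at 2 residues; K12 differs at 1 residue; HB101 differs at 7 residues; W3110 differs at 5 residues. The closest is K12.

K12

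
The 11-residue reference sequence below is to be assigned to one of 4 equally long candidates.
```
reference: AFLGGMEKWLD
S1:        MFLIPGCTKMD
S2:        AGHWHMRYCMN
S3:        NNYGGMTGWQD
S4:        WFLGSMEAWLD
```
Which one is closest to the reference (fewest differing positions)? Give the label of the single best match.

Hamming distances to reference — S1: 8; S2: 9; S3: 6; S4: 3.
Smallest is S4 with 3 mismatches.

S4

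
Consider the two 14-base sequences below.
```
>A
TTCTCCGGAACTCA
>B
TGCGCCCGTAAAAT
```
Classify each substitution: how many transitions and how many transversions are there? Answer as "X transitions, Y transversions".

0 transitions, 8 transversions

Transitions (purine↔purine or pyrimidine↔pyrimidine): none.
Transversions (purine↔pyrimidine): 2 T→G, 4 T→G, 7 G→C, 9 A→T, 11 C→A, 12 T→A, 13 C→A, 14 A→T.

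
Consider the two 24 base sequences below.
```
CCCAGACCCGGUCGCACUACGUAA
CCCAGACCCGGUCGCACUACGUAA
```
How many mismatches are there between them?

No positions differ; the sequences are identical.

0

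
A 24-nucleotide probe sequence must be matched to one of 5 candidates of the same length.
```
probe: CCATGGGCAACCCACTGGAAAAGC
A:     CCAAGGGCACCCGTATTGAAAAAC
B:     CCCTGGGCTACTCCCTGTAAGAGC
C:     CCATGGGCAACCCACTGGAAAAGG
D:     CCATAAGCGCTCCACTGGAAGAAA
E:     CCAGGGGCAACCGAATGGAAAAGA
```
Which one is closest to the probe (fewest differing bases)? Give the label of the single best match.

Hamming distances to probe — A: 7; B: 6; C: 1; D: 8; E: 4.
Smallest is C with 1 mismatch.

C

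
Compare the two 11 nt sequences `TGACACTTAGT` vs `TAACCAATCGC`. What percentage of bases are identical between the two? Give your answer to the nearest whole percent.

6 positions differ (2, 5, 6, 7, 9, 11), so 5 of 11 match: 5/11 = 45.45%.

45%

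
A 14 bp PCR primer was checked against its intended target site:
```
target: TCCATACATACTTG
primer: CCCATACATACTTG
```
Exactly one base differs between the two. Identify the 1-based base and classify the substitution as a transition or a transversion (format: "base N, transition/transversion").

base 1, transition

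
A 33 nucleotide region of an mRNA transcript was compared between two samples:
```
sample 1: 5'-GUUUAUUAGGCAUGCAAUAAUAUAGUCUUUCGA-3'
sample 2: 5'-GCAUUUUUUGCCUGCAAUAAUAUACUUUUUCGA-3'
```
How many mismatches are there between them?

Comparing position by position, 8 bases differ: 2 (U/C), 3 (U/A), 5 (A/U), 8 (A/U), 9 (G/U), 12 (A/C), 25 (G/C), 27 (C/U).

8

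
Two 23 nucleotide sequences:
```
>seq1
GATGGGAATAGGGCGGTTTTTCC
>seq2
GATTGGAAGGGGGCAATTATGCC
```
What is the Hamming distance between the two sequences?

7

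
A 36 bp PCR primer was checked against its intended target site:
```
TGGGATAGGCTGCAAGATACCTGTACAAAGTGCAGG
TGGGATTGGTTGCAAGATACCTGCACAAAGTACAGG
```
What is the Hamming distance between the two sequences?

Comparing position by position, 4 sites differ: 7 (A/T), 10 (C/T), 24 (T/C), 32 (G/A).

4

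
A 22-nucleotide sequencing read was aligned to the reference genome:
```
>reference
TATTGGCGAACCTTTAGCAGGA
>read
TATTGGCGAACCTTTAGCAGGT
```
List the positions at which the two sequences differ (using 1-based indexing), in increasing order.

22

Scanning 1-based: 22: A/T.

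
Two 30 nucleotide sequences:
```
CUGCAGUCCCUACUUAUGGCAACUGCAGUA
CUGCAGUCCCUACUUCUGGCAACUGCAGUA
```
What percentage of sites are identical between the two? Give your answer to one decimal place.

96.7%

1 position differs (16), so 29 of 30 match: 29/30 = 96.67%.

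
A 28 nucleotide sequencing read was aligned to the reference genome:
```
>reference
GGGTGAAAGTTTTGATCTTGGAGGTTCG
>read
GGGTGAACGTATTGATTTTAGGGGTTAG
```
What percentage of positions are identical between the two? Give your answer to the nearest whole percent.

6 positions differ (8, 11, 17, 20, 22, 27), so 22 of 28 match: 22/28 = 78.57%.

79%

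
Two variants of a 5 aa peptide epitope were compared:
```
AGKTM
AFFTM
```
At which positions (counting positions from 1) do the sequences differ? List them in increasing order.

2, 3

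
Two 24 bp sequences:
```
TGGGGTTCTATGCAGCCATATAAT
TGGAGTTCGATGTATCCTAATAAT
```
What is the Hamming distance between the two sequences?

Mismatches (1-based): base 4: G→A; base 9: T→G; base 13: C→T; base 15: G→T; base 18: A→T; base 19: T→A.

6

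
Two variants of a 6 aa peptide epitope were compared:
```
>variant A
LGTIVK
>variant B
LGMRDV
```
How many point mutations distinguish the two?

Comparing position by position, 4 positions differ: 3 (T/M), 4 (I/R), 5 (V/D), 6 (K/V).

4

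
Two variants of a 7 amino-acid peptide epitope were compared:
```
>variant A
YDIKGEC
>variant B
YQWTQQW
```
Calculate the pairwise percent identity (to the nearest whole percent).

14%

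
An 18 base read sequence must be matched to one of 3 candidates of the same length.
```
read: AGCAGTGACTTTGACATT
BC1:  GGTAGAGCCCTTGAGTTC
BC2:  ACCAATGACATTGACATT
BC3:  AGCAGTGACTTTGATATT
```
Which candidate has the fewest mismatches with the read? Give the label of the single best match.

BC3

Hamming distances to read — BC1: 8; BC2: 3; BC3: 1.
Smallest is BC3 with 1 mismatch.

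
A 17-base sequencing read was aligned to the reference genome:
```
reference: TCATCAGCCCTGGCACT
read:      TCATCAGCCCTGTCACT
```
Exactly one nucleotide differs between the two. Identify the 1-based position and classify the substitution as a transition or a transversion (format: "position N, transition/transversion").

The sequences differ only at position 13: G→T (purine→pyrimidine), a transversion.

position 13, transversion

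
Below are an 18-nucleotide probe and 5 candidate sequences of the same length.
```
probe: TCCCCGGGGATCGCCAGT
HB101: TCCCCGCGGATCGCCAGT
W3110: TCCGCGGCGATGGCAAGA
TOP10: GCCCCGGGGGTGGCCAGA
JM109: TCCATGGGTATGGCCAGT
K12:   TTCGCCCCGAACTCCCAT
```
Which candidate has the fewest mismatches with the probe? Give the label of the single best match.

HB101 differs at 1 position; W3110 differs at 5 positions; TOP10 differs at 4 positions; JM109 differs at 4 positions; K12 differs at 9 positions. The closest is HB101.

HB101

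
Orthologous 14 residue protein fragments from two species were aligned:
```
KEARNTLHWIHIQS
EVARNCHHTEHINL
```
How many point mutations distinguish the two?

8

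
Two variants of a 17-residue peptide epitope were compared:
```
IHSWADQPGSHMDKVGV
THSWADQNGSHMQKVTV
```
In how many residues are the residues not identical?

The sequences differ at residues 1, 8, 13, 16 (1-based) — 4 in total.

4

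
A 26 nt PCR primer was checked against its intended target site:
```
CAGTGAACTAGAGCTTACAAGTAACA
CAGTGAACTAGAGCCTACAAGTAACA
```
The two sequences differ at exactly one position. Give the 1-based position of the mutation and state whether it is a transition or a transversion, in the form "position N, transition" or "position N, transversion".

Position 15 changes T→C. T is a pyrimidine and C is a pyrimidine, so this is a transition.

position 15, transition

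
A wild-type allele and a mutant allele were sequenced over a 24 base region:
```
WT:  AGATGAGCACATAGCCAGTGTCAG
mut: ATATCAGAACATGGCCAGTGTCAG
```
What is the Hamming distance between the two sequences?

4

Mismatches (1-based): site 2: G→T; site 5: G→C; site 8: C→A; site 13: A→G.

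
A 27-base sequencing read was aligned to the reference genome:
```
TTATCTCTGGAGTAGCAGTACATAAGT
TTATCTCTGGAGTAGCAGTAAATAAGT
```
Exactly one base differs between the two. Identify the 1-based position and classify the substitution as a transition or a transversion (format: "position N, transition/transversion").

position 21, transversion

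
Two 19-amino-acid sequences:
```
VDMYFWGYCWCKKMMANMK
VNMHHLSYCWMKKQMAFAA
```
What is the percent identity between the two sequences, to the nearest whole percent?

10 positions differ (2, 4, 5, 6, 7, 11, 14, 17, 18, 19), so 9 of 19 match: 9/19 = 47.37%.

47%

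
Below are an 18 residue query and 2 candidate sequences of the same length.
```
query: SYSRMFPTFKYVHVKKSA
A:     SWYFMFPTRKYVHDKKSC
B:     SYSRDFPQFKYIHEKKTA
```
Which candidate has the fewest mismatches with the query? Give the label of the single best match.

B

Hamming distances to query — A: 6; B: 5.
Smallest is B with 5 mismatches.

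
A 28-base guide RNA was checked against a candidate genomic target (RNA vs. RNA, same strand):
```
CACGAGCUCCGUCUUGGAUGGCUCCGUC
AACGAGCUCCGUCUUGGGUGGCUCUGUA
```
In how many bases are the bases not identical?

4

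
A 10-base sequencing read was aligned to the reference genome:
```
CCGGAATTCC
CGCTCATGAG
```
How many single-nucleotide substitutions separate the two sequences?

Comparing position by position, 7 positions differ: 2 (C/G), 3 (G/C), 4 (G/T), 5 (A/C), 8 (T/G), 9 (C/A), 10 (C/G).

7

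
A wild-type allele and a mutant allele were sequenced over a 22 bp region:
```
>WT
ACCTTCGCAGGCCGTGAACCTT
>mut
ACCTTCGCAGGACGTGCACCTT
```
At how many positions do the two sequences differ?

Comparing position by position, 2 positions differ: 12 (C/A), 17 (A/C).

2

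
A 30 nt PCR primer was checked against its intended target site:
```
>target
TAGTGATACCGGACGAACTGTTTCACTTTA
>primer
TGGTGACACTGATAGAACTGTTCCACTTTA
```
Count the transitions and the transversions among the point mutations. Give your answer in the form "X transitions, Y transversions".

Transitions (purine↔purine or pyrimidine↔pyrimidine): 2 A→G, 7 T→C, 10 C→T, 12 G→A, 23 T→C.
Transversions (purine↔pyrimidine): 13 A→T, 14 C→A.

5 transitions, 2 transversions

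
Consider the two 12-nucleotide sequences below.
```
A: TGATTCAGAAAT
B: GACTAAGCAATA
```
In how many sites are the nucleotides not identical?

9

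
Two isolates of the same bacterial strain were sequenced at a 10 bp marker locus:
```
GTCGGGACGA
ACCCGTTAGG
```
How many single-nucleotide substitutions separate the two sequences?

Comparing position by position, 7 bases differ: 1 (G/A), 2 (T/C), 4 (G/C), 6 (G/T), 7 (A/T), 8 (C/A), 10 (A/G).

7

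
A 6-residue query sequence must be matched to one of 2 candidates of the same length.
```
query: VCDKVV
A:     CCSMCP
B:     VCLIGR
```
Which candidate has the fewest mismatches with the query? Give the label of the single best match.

A differs at 5 positions; B differs at 4 positions. The closest is B.

B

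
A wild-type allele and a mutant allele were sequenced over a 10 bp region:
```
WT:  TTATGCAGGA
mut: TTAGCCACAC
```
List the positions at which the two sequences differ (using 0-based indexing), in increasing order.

Scanning 0-based: 3: T/G; 4: G/C; 7: G/C; 8: G/A; 9: A/C.

3, 4, 7, 8, 9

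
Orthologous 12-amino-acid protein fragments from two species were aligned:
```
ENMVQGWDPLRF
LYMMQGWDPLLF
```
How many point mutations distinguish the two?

4

The sequences differ at positions 1, 2, 4, 11 (1-based) — 4 in total.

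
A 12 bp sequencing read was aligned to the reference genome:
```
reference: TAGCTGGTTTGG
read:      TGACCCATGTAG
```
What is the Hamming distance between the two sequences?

7

Mismatches (1-based): site 2: A→G; site 3: G→A; site 5: T→C; site 6: G→C; site 7: G→A; site 9: T→G; site 11: G→A.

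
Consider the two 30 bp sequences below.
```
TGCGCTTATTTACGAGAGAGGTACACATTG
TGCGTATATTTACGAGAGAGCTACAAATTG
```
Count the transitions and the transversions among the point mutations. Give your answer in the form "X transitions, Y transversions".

Mismatches (1-based):
site 5: C→T (pyrimidine→pyrimidine, transition)
site 6: T→A (pyrimidine→purine, transversion)
site 21: G→C (purine→pyrimidine, transversion)
site 26: C→A (pyrimidine→purine, transversion)

1 transition, 3 transversions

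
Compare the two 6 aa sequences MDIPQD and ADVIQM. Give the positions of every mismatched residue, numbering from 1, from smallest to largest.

1, 3, 4, 6

Scanning 1-based: 1: M/A; 3: I/V; 4: P/I; 6: D/M.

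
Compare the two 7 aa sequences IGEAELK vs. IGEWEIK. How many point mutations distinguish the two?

2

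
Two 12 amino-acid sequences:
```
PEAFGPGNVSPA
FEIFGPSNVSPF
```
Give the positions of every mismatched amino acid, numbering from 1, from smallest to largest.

Scanning 1-based: 1: P/F; 3: A/I; 7: G/S; 12: A/F.

1, 3, 7, 12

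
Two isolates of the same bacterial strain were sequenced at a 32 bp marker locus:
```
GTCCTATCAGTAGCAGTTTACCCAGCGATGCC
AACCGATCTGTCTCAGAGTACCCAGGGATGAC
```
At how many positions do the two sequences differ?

Comparing position by position, 10 positions differ: 1 (G/A), 2 (T/A), 5 (T/G), 9 (A/T), 12 (A/C), 13 (G/T), 17 (T/A), 18 (T/G), 26 (C/G), 31 (C/A).

10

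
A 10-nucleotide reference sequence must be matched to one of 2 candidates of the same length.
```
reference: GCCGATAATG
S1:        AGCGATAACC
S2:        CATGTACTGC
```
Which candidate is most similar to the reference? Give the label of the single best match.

S1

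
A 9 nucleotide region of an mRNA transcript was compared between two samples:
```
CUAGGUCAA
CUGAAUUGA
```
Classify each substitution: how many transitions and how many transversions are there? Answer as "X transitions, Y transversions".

5 transitions, 0 transversions

Transitions (purine↔purine or pyrimidine↔pyrimidine): 3 A→G, 4 G→A, 5 G→A, 7 C→U, 8 A→G.
Transversions (purine↔pyrimidine): none.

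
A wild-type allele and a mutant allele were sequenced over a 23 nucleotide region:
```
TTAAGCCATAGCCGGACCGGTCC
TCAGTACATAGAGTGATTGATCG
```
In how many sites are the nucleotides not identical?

11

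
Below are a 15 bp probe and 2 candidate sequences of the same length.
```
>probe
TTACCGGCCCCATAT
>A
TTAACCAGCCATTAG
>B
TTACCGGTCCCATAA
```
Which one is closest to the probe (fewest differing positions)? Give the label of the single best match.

A differs at 7 positions; B differs at 2 positions. The closest is B.

B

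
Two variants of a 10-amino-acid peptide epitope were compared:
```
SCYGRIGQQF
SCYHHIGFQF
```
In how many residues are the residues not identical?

Mismatches (1-based): residue 4: G→H; residue 5: R→H; residue 8: Q→F.

3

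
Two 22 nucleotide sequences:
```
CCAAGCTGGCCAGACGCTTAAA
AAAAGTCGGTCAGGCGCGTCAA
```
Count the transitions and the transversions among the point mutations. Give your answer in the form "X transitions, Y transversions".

4 transitions, 4 transversions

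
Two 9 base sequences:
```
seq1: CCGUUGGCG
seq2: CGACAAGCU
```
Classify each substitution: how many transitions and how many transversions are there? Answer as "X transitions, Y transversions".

3 transitions, 3 transversions

Mismatches (1-based):
site 2: C→G (pyrimidine→purine, transversion)
site 3: G→A (purine→purine, transition)
site 4: U→C (pyrimidine→pyrimidine, transition)
site 5: U→A (pyrimidine→purine, transversion)
site 6: G→A (purine→purine, transition)
site 9: G→U (purine→pyrimidine, transversion)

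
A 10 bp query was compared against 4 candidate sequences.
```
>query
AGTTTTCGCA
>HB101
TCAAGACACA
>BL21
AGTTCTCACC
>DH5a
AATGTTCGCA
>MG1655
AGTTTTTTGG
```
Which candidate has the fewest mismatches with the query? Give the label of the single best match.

DH5a

Hamming distances to query — HB101: 7; BL21: 3; DH5a: 2; MG1655: 4.
Smallest is DH5a with 2 mismatches.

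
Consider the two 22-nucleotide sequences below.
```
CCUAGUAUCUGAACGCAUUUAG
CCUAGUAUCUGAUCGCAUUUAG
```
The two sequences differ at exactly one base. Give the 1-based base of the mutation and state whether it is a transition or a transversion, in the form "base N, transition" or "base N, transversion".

base 13, transversion

Base 13 changes A→U. A is a purine and U is a pyrimidine, so this is a transversion.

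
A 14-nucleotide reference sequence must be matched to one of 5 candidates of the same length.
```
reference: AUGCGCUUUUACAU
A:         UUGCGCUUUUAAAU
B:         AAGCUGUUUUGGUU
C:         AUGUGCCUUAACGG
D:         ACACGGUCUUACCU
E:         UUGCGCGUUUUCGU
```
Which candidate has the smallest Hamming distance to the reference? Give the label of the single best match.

A

Hamming distances to reference — A: 2; B: 6; C: 5; D: 5; E: 4.
Smallest is A with 2 mismatches.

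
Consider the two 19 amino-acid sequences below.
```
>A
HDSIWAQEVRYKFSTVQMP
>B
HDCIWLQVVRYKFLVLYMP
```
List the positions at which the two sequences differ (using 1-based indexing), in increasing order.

3, 6, 8, 14, 15, 16, 17

Differences at position 3 (S→C), position 6 (A→L), position 8 (E→V), position 14 (S→L), position 15 (T→V), position 16 (V→L), position 17 (Q→Y).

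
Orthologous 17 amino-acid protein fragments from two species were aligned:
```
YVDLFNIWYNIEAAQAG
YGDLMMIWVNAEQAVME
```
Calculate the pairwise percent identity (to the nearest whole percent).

Mismatches at positions 2, 5, 6, 9, 11, 13, 15, 16, 17 (1-based): 9 of 17.
Identical positions: 8/17 = 47.06% → 47%.

47%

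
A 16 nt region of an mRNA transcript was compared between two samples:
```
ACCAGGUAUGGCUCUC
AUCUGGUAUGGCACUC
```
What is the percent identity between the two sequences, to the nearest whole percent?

3 positions differ (2, 4, 13), so 13 of 16 match: 13/16 = 81.25%.

81%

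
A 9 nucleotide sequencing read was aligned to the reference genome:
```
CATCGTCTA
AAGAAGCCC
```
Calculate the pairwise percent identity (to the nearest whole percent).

22%

Mismatches at positions 1, 3, 4, 5, 6, 8, 9 (1-based): 7 of 9.
Identical positions: 2/9 = 22.22% → 22%.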